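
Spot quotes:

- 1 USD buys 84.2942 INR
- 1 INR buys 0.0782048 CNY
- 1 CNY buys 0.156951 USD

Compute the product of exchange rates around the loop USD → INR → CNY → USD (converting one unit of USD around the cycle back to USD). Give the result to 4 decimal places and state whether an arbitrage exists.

Around USD → INR → CNY → USD: 1 × 84.2942 × 0.0782048 × 0.156951 = 1.034654
Product > 1; profitable direction is USD → INR → CNY → USD.

1.0347 (arbitrage exists)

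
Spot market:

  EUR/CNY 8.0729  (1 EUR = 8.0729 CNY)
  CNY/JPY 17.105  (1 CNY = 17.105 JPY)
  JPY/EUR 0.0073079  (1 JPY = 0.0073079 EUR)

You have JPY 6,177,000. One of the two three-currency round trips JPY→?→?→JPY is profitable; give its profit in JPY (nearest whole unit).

Profit: JPY 56,369

Profitable loop is JPY → EUR → CNY → JPY:
JPY 6,177,000 × 0.0073079 = EUR 45,140.90
EUR 45,140.90 × 8.0729 = CNY 364,417.96
CNY 364,417.96 × 17.105 = JPY 6,233,369
Profit = JPY 6,233,369 − JPY 6,177,000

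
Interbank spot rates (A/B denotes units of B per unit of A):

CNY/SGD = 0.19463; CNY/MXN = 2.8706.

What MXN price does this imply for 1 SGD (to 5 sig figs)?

SGD/MXN = 14.749

1 SGD ÷ 0.19463 = 5.13795 CNY
5.13795 CNY × 2.8706 = 14.749 MXN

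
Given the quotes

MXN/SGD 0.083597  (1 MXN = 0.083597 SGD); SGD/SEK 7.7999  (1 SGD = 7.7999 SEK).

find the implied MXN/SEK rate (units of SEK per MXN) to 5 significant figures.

MXN/SEK = 0.65205

1 MXN × 0.083597 = 0.083597 SGD
0.083597 SGD × 7.7999 = 0.652048 SEK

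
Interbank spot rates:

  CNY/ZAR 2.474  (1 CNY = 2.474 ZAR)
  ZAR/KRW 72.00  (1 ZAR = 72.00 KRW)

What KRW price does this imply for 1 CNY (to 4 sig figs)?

1 CNY × 2.474 = 2.474 ZAR
2.474 ZAR × 72.00 = 178.128 KRW

CNY/KRW = 178.1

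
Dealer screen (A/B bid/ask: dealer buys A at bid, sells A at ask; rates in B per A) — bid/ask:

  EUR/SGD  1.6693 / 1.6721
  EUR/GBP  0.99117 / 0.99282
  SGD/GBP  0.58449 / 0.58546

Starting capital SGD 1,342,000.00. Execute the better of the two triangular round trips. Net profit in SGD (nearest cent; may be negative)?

Best loop SGD → EUR → GBP → SGD:
SGD 1,342,000.00 ÷ 1.6721 (buy EUR at ask) = EUR 802,583.58
EUR 802,583.58 × 0.99117 (sell EUR at bid) = GBP 795,496.76
GBP 795,496.76 ÷ 0.58546 (buy SGD at ask) = SGD 1,358,755.11

Net profit: SGD 16,755.11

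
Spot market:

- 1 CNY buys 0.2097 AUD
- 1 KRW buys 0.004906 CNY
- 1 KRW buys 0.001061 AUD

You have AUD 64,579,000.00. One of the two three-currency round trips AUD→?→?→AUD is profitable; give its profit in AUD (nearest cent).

Profit: AUD 2,021,996.20

Profitable loop is AUD → CNY → KRW → AUD:
AUD 64,579,000.00 ÷ 0.2097 = CNY 307,958,989.03
CNY 307,958,989.03 ÷ 0.004906 = KRW 62,771,909,709
KRW 62,771,909,709 × 0.001061 = AUD 66,600,996.20
Profit = AUD 66,600,996.20 − AUD 64,579,000.00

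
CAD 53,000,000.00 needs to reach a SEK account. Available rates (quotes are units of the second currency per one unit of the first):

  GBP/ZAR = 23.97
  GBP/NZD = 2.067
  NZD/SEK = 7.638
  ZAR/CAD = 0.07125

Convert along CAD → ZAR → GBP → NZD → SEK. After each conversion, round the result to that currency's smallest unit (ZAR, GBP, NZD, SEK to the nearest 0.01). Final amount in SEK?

SEK 489,940,225.38

CAD 53,000,000.00 ÷ 0.07125 = ZAR 743,859,649.12
ZAR 743,859,649.12 ÷ 23.97 = GBP 31,032,943.23
GBP 31,032,943.23 × 2.067 = NZD 64,145,093.66
NZD 64,145,093.66 × 7.638 = SEK 489,940,225.38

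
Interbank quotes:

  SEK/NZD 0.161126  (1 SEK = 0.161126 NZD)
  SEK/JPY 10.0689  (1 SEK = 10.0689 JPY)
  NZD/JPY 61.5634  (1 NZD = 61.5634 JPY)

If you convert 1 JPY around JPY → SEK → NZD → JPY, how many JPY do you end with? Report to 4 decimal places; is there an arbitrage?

Around JPY → SEK → NZD → JPY: 1 ÷ 10.0689 × 0.161126 × 61.5634 = 0.985159
Product < 1; profitable direction is JPY → NZD → SEK → JPY.

0.9852 (arbitrage exists)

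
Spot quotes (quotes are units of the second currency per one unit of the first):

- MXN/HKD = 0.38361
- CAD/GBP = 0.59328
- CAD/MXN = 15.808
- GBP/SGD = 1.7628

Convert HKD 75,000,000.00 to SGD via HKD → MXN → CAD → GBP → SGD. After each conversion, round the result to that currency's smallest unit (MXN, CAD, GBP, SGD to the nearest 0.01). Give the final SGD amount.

HKD 75,000,000.00 ÷ 0.38361 = MXN 195,511,065.93
MXN 195,511,065.93 ÷ 15.808 = CAD 12,367,855.89
CAD 12,367,855.89 × 0.59328 = GBP 7,337,601.54
GBP 7,337,601.54 × 1.7628 = SGD 12,934,723.99

SGD 12,934,723.99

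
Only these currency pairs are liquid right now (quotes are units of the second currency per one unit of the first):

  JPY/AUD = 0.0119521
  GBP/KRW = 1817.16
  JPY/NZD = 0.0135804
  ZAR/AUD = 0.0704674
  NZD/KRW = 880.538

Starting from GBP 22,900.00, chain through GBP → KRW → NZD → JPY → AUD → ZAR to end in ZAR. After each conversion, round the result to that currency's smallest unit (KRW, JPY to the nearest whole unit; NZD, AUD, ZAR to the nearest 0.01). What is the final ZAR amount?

ZAR 590,233.64

GBP 22,900.00 × 1817.16 = KRW 41,612,964
KRW 41,612,964 ÷ 880.538 = NZD 47,258.57
NZD 47,258.57 ÷ 0.0135804 = JPY 3,479,910
JPY 3,479,910 × 0.0119521 = AUD 41,592.23
AUD 41,592.23 ÷ 0.0704674 = ZAR 590,233.64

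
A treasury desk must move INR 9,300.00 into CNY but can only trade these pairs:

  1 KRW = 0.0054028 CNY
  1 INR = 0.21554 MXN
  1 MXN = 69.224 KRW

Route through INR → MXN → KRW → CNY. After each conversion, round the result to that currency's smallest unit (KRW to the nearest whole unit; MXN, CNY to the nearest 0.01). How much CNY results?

INR 9,300.00 × 0.21554 = MXN 2,004.52
MXN 2,004.52 × 69.224 = KRW 138,761
KRW 138,761 × 0.0054028 = CNY 749.70

CNY 749.70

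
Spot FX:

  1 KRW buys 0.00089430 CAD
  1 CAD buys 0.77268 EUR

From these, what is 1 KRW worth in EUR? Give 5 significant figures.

1 KRW × 0.00089430 = 0.0008943 CAD
0.0008943 CAD × 0.77268 = 0.000691008 EUR

KRW/EUR = 0.00069101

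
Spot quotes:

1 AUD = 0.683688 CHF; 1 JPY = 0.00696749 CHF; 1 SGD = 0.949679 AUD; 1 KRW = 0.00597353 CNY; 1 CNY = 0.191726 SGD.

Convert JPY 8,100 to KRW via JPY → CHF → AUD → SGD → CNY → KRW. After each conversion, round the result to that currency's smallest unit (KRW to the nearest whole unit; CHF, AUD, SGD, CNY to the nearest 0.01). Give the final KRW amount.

KRW 75,895

JPY 8,100 × 0.00696749 = CHF 56.44
CHF 56.44 ÷ 0.683688 = AUD 82.55
AUD 82.55 ÷ 0.949679 = SGD 86.92
SGD 86.92 ÷ 0.191726 = CNY 453.36
CNY 453.36 ÷ 0.00597353 = KRW 75,895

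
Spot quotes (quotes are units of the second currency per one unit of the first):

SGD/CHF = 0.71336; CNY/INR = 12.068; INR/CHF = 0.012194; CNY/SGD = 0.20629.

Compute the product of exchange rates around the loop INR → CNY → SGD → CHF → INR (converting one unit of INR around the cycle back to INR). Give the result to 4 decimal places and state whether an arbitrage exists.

1.0000 (no arbitrage)

Around INR → CNY → SGD → CHF → INR: 1 ÷ 12.068 × 0.20629 × 0.71336 ÷ 0.012194 = 1.000013
Product ≈ 1 (deviation 0.001%, within rounding noise).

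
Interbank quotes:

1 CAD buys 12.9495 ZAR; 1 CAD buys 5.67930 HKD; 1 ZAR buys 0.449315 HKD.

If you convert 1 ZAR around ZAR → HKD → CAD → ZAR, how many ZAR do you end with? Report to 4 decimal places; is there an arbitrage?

Around ZAR → HKD → CAD → ZAR: 1 × 0.449315 ÷ 5.67930 × 12.9495 = 1.024493
Product > 1; profitable direction is ZAR → HKD → CAD → ZAR.

1.0245 (arbitrage exists)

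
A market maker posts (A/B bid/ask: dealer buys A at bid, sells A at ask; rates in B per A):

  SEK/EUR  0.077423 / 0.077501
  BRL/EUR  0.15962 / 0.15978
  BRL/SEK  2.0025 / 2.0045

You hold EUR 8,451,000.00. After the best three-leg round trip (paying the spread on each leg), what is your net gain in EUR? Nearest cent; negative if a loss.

Best loop EUR → SEK → BRL → EUR:
EUR 8,451,000.00 ÷ 0.077501 (buy SEK at ask) = SEK 109,043,754.27
SEK 109,043,754.27 ÷ 2.0045 (buy BRL at ask) = BRL 54,399,478.31
BRL 54,399,478.31 × 0.15962 (sell BRL at bid) = EUR 8,683,244.73

Net profit: EUR 232,244.73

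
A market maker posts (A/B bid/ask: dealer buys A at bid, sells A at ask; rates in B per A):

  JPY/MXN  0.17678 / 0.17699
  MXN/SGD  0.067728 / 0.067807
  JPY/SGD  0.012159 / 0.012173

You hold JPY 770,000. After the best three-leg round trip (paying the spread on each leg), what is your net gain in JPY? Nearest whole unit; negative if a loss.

Best loop JPY → SGD → MXN → JPY:
JPY 770,000 × 0.012159 (sell JPY at bid) = SGD 9,362.43
SGD 9,362.43 ÷ 0.067807 (buy MXN at ask) = MXN 138,074.68
MXN 138,074.68 ÷ 0.17699 (buy JPY at ask) = JPY 780,127

Net profit: JPY 10,127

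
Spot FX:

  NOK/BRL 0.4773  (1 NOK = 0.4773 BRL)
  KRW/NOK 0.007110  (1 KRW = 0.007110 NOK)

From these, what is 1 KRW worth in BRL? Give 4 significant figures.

KRW/BRL = 0.003394

1 KRW × 0.007110 = 0.00711 NOK
0.00711 NOK × 0.4773 = 0.0033936 BRL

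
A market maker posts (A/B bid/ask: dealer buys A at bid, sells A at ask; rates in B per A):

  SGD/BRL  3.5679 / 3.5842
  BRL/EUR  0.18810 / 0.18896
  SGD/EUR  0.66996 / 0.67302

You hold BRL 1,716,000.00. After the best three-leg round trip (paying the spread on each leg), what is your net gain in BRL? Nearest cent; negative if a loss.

Net result: BRL -4,839.36 (no profitable arbitrage after spreads)

Best loop BRL → EUR → SGD → BRL:
BRL 1,716,000.00 × 0.18810 (sell BRL at bid) = EUR 322,779.60
EUR 322,779.60 ÷ 0.67302 (buy SGD at ask) = SGD 479,598.82
SGD 479,598.82 × 3.5679 (sell SGD at bid) = BRL 1,711,160.64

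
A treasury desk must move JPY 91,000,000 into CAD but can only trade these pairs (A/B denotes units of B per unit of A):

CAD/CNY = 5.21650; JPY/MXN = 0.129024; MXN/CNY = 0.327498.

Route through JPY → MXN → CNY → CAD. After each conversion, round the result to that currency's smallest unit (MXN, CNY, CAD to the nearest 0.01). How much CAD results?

JPY 91,000,000 × 0.129024 = MXN 11,741,184.00
MXN 11,741,184.00 × 0.327498 = CNY 3,845,214.28
CNY 3,845,214.28 ÷ 5.21650 = CAD 737,125.33

CAD 737,125.33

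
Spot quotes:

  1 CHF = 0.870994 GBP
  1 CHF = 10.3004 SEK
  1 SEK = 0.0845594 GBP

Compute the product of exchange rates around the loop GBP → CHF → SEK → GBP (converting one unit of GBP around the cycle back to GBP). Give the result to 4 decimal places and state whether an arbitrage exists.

1.0000 (no arbitrage)

Around GBP → CHF → SEK → GBP: 1 ÷ 0.870994 × 10.3004 × 0.0845594 = 1.000002
Product ≈ 1 (deviation 0.000%, within rounding noise).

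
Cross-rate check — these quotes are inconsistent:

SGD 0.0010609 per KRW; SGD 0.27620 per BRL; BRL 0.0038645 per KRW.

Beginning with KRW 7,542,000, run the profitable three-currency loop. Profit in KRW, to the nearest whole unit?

Profitable loop is KRW → BRL → SGD → KRW:
KRW 7,542,000 × 0.0038645 = BRL 29,146.06
BRL 29,146.06 × 0.27620 = SGD 8,050.14
SGD 8,050.14 ÷ 0.0010609 = KRW 7,588,030
Profit = KRW 7,588,030 − KRW 7,542,000

Profit: KRW 46,030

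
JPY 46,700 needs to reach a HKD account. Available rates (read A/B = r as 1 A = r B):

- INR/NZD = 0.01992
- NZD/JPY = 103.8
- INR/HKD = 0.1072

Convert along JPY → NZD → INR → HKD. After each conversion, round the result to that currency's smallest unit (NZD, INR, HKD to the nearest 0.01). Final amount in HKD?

HKD 2,421.15

JPY 46,700 ÷ 103.8 = NZD 449.90
NZD 449.90 ÷ 0.01992 = INR 22,585.34
INR 22,585.34 × 0.1072 = HKD 2,421.15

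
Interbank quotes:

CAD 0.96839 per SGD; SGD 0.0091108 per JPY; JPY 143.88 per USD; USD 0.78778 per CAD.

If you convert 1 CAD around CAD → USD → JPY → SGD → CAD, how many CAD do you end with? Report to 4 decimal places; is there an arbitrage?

1.0000 (no arbitrage)

Around CAD → USD → JPY → SGD → CAD: 1 × 0.78778 × 143.88 × 0.0091108 × 0.96839 = 1.000028
Product ≈ 1 (deviation 0.003%, within rounding noise).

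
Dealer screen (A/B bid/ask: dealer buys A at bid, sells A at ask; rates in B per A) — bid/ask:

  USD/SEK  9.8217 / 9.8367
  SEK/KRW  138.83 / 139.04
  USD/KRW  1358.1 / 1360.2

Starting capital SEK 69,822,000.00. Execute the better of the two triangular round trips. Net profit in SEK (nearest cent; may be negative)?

Best loop SEK → KRW → USD → SEK:
SEK 69,822,000.00 × 138.83 (sell SEK at bid) = KRW 9,693,388,260
KRW 9,693,388,260 ÷ 1360.2 (buy USD at ask) = USD 7,126,443.36
USD 7,126,443.36 × 9.8217 (sell USD at bid) = SEK 69,993,788.76

Net profit: SEK 171,788.76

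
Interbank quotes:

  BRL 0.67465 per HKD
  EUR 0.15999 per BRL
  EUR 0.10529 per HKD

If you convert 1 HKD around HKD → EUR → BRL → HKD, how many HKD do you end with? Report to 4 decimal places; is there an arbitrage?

0.9755 (arbitrage exists)

Around HKD → EUR → BRL → HKD: 1 × 0.10529 ÷ 0.15999 ÷ 0.67465 = 0.975474
Product < 1; profitable direction is HKD → BRL → EUR → HKD.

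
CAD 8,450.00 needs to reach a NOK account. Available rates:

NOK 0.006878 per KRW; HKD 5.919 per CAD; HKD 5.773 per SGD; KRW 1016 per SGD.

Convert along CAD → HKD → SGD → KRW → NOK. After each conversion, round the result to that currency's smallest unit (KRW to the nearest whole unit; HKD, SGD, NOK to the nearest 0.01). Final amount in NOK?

CAD 8,450.00 × 5.919 = HKD 50,015.55
HKD 50,015.55 ÷ 5.773 = SGD 8,663.70
SGD 8,663.70 × 1016 = KRW 8,802,319
KRW 8,802,319 × 0.006878 = NOK 60,542.35

NOK 60,542.35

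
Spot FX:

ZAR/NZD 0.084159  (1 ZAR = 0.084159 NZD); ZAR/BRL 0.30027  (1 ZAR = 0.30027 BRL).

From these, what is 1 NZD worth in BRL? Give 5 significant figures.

NZD/BRL = 3.5679

1 NZD ÷ 0.084159 = 11.8823 ZAR
11.8823 ZAR × 0.30027 = 3.56789 BRL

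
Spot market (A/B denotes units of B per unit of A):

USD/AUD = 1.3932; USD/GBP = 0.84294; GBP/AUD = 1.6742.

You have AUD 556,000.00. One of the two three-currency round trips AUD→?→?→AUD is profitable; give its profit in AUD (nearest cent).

Profit: AUD 7,203.48

Profitable loop is AUD → USD → GBP → AUD:
AUD 556,000.00 ÷ 1.3932 = USD 399,081.25
USD 399,081.25 × 0.84294 = GBP 336,401.55
GBP 336,401.55 × 1.6742 = AUD 563,203.48
Profit = AUD 563,203.48 − AUD 556,000.00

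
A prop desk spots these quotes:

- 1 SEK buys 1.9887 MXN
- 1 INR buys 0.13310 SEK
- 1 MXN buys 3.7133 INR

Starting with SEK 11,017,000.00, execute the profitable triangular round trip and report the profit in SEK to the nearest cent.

Profit: SEK 191,719.03

Profitable loop is SEK → INR → MXN → SEK:
SEK 11,017,000.00 ÷ 0.13310 = INR 82,772,351.62
INR 82,772,351.62 ÷ 3.7133 = MXN 22,290,779.53
MXN 22,290,779.53 ÷ 1.9887 = SEK 11,208,719.03
Profit = SEK 11,208,719.03 − SEK 11,017,000.00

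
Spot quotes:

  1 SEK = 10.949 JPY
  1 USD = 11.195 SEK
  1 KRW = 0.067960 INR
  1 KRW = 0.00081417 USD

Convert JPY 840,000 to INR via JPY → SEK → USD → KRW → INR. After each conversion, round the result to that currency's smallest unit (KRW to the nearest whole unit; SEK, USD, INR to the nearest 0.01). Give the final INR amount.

INR 572,030.26

JPY 840,000 ÷ 10.949 = SEK 76,719.34
SEK 76,719.34 ÷ 11.195 = USD 6,853.00
USD 6,853.00 ÷ 0.00081417 = KRW 8,417,161
KRW 8,417,161 × 0.067960 = INR 572,030.26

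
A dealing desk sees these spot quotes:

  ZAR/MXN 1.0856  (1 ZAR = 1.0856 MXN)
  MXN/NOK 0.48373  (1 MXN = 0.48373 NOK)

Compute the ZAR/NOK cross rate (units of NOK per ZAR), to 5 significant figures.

ZAR/NOK = 0.52514

1 ZAR × 1.0856 = 1.0856 MXN
1.0856 MXN × 0.48373 = 0.525137 NOK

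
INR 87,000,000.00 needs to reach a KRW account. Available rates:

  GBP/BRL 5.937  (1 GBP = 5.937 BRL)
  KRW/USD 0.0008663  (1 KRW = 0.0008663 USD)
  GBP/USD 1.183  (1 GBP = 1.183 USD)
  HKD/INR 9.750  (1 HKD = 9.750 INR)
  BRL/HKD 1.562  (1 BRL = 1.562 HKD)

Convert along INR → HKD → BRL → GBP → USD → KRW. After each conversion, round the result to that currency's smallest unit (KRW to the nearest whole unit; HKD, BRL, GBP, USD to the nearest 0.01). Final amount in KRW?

INR 87,000,000.00 ÷ 9.750 = HKD 8,923,076.92
HKD 8,923,076.92 ÷ 1.562 = BRL 5,712,597.26
BRL 5,712,597.26 ÷ 5.937 = GBP 962,202.67
GBP 962,202.67 × 1.183 = USD 1,138,285.76
USD 1,138,285.76 ÷ 0.0008663 = KRW 1,313,962,553

KRW 1,313,962,553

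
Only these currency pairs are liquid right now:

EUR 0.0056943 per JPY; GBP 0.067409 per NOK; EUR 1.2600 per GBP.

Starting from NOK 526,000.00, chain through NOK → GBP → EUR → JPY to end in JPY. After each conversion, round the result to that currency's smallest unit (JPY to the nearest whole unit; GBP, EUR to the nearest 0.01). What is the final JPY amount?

NOK 526,000.00 × 0.067409 = GBP 35,457.13
GBP 35,457.13 × 1.2600 = EUR 44,675.98
EUR 44,675.98 ÷ 0.0056943 = JPY 7,845,737

JPY 7,845,737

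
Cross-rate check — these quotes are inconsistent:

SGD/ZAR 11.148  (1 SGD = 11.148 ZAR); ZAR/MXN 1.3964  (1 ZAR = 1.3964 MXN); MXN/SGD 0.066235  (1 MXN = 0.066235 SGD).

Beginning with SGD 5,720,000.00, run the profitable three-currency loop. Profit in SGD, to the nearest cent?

Profit: SGD 177,804.46

Profitable loop is SGD → ZAR → MXN → SGD:
SGD 5,720,000.00 × 11.148 = ZAR 63,766,560.00
ZAR 63,766,560.00 × 1.3964 = MXN 89,043,624.38
MXN 89,043,624.38 × 0.066235 = SGD 5,897,804.46
Profit = SGD 5,897,804.46 − SGD 5,720,000.00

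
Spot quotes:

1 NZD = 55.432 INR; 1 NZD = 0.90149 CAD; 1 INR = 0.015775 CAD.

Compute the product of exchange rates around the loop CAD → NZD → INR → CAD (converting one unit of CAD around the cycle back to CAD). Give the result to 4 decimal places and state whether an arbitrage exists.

0.9700 (arbitrage exists)

Around CAD → NZD → INR → CAD: 1 ÷ 0.90149 × 55.432 × 0.015775 = 0.969994
Product < 1; profitable direction is CAD → INR → NZD → CAD.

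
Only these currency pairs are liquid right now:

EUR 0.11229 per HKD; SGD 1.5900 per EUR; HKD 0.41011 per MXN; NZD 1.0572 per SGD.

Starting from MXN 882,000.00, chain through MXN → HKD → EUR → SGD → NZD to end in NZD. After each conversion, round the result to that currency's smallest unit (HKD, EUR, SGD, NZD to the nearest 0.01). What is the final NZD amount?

NZD 68,275.40

MXN 882,000.00 × 0.41011 = HKD 361,717.02
HKD 361,717.02 × 0.11229 = EUR 40,617.20
EUR 40,617.20 × 1.5900 = SGD 64,581.35
SGD 64,581.35 × 1.0572 = NZD 68,275.40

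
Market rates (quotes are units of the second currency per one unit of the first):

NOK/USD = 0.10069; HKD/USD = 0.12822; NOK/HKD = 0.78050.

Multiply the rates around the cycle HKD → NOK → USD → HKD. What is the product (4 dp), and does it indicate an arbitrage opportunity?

Around HKD → NOK → USD → HKD: 1 ÷ 0.78050 × 0.10069 ÷ 0.12822 = 1.006138
Product > 1; profitable direction is HKD → NOK → USD → HKD.

1.0061 (arbitrage exists)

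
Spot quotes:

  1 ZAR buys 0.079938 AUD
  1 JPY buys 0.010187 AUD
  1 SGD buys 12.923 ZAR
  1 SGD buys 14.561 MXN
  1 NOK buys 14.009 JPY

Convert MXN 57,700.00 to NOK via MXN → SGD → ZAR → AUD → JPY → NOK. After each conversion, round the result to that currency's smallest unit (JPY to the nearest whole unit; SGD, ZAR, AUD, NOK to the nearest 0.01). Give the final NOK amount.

MXN 57,700.00 ÷ 14.561 = SGD 3,962.64
SGD 3,962.64 × 12.923 = ZAR 51,209.20
ZAR 51,209.20 × 0.079938 = AUD 4,093.56
AUD 4,093.56 ÷ 0.010187 = JPY 401,842
JPY 401,842 ÷ 14.009 = NOK 28,684.56

NOK 28,684.56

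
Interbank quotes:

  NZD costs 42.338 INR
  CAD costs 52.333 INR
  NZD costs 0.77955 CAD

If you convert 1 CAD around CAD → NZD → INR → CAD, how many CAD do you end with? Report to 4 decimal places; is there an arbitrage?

Around CAD → NZD → INR → CAD: 1 ÷ 0.77955 × 42.338 ÷ 52.333 = 1.037793
Product > 1; profitable direction is CAD → NZD → INR → CAD.

1.0378 (arbitrage exists)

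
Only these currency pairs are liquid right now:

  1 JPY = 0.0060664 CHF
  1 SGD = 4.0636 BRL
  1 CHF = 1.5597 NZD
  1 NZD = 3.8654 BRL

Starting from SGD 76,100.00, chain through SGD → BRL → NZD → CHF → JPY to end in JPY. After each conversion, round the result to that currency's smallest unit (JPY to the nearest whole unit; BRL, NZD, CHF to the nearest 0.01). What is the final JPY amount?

SGD 76,100.00 × 4.0636 = BRL 309,239.96
BRL 309,239.96 ÷ 3.8654 = NZD 80,002.06
NZD 80,002.06 ÷ 1.5597 = CHF 51,293.24
CHF 51,293.24 ÷ 0.0060664 = JPY 8,455,301

JPY 8,455,301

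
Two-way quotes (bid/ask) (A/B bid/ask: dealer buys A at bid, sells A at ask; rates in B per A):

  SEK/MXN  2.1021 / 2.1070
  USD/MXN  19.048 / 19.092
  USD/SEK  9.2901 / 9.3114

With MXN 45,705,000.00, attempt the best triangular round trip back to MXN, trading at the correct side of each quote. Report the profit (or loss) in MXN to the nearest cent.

Net profit: MXN 1,045,477.24

Best loop MXN → USD → SEK → MXN:
MXN 45,705,000.00 ÷ 19.092 (buy USD at ask) = USD 2,393,934.63
USD 2,393,934.63 × 9.2901 (sell USD at bid) = SEK 22,239,892.13
SEK 22,239,892.13 × 2.1021 (sell SEK at bid) = MXN 46,750,477.24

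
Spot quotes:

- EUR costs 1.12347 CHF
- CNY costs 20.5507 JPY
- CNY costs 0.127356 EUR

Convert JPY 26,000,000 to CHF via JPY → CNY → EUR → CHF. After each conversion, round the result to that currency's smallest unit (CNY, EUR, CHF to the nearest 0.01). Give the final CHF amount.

CHF 181,020.44

JPY 26,000,000 ÷ 20.5507 = CNY 1,265,163.72
CNY 1,265,163.72 × 0.127356 = EUR 161,126.19
EUR 161,126.19 × 1.12347 = CHF 181,020.44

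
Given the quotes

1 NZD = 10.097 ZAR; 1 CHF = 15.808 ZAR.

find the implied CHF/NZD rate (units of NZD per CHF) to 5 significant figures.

1 CHF × 15.808 = 15.808 ZAR
15.808 ZAR ÷ 10.097 = 1.56561 NZD

CHF/NZD = 1.5656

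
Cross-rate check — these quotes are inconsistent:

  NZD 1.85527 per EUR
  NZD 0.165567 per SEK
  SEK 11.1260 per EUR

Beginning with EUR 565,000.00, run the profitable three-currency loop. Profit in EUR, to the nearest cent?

Profit: EUR 4,039.92

Profitable loop is EUR → NZD → SEK → EUR:
EUR 565,000.00 × 1.85527 = NZD 1,048,227.55
NZD 1,048,227.55 ÷ 0.165567 = SEK 6,331,138.15
SEK 6,331,138.15 ÷ 11.1260 = EUR 569,039.92
Profit = EUR 569,039.92 − EUR 565,000.00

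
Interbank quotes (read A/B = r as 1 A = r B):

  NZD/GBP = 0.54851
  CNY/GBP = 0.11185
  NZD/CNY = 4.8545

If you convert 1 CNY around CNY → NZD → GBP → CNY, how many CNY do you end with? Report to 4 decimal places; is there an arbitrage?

Around CNY → NZD → GBP → CNY: 1 ÷ 4.8545 × 0.54851 ÷ 0.11185 = 1.010192
Product > 1; profitable direction is CNY → NZD → GBP → CNY.

1.0102 (arbitrage exists)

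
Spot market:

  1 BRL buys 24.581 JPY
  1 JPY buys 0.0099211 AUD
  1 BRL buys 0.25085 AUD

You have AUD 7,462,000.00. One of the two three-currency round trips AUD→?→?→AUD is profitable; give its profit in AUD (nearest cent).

Profitable loop is AUD → JPY → BRL → AUD:
AUD 7,462,000.00 ÷ 0.0099211 = JPY 752,134,340
JPY 752,134,340 ÷ 24.581 = BRL 30,598,199.42
BRL 30,598,199.42 × 0.25085 = AUD 7,675,558.32
Profit = AUD 7,675,558.32 − AUD 7,462,000.00

Profit: AUD 213,558.32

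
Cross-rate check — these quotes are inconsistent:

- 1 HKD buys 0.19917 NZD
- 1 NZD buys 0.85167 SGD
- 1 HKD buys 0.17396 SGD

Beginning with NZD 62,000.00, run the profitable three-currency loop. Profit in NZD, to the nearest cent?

Profitable loop is NZD → HKD → SGD → NZD:
NZD 62,000.00 ÷ 0.19917 = HKD 311,291.86
HKD 311,291.86 × 0.17396 = SGD 54,152.33
SGD 54,152.33 ÷ 0.85167 = NZD 63,583.70
Profit = NZD 63,583.70 − NZD 62,000.00

Profit: NZD 1,583.70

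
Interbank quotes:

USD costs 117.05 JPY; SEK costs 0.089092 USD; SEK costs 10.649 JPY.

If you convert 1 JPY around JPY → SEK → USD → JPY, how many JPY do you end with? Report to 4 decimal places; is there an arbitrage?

Around JPY → SEK → USD → JPY: 1 ÷ 10.649 × 0.089092 × 117.05 = 0.979267
Product < 1; profitable direction is JPY → USD → SEK → JPY.

0.9793 (arbitrage exists)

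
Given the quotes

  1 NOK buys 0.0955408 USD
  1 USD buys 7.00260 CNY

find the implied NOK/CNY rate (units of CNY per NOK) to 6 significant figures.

1 NOK × 0.0955408 = 0.0955408 USD
0.0955408 USD × 7.00260 = 0.669034 CNY

NOK/CNY = 0.669034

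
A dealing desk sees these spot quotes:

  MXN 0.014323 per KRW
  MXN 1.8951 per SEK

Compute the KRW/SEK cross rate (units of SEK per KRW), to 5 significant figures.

1 KRW × 0.014323 = 0.014323 MXN
0.014323 MXN ÷ 1.8951 = 0.00755791 SEK

KRW/SEK = 0.0075579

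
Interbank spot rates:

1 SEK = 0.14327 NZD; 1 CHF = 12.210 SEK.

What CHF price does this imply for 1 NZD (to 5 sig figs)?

1 NZD ÷ 0.14327 = 6.97983 SEK
6.97983 SEK ÷ 12.210 = 0.571649 CHF

NZD/CHF = 0.57165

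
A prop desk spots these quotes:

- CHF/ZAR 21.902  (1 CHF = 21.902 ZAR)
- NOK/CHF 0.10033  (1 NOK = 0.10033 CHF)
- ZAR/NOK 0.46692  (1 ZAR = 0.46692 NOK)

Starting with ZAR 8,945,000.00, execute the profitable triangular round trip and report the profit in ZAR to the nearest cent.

Profitable loop is ZAR → NOK → CHF → ZAR:
ZAR 8,945,000.00 × 0.46692 = NOK 4,176,599.40
NOK 4,176,599.40 × 0.10033 = CHF 419,038.22
CHF 419,038.22 × 21.902 = ZAR 9,177,775.05
Profit = ZAR 9,177,775.05 − ZAR 8,945,000.00

Profit: ZAR 232,775.05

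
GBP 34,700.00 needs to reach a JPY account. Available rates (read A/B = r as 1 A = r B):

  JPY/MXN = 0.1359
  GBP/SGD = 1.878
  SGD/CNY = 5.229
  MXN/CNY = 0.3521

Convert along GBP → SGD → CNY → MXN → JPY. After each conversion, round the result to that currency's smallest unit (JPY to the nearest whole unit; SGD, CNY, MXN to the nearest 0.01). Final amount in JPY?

GBP 34,700.00 × 1.878 = SGD 65,166.60
SGD 65,166.60 × 5.229 = CNY 340,756.15
CNY 340,756.15 ÷ 0.3521 = MXN 967,782.31
MXN 967,782.31 ÷ 0.1359 = JPY 7,121,283

JPY 7,121,283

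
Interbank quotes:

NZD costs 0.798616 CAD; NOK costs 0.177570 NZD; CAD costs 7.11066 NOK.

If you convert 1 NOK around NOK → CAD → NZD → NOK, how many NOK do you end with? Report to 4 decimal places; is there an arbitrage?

0.9917 (arbitrage exists)

Around NOK → CAD → NZD → NOK: 1 ÷ 7.11066 ÷ 0.798616 ÷ 0.177570 = 0.991705
Product < 1; profitable direction is NOK → NZD → CAD → NOK.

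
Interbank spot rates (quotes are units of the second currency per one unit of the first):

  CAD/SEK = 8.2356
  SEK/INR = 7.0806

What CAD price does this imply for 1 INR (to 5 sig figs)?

1 INR ÷ 7.0806 = 0.141231 SEK
0.141231 SEK ÷ 8.2356 = 0.0171488 CAD

INR/CAD = 0.017149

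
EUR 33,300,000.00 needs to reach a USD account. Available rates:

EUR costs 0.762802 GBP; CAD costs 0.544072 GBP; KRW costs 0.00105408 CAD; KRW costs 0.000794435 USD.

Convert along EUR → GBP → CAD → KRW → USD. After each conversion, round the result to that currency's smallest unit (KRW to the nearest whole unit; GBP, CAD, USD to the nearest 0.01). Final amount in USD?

USD 35,187,181.14

EUR 33,300,000.00 × 0.762802 = GBP 25,401,306.60
GBP 25,401,306.60 ÷ 0.544072 = CAD 46,687,399.09
CAD 46,687,399.09 ÷ 0.00105408 = KRW 44,292,083,229
KRW 44,292,083,229 × 0.000794435 = USD 35,187,181.14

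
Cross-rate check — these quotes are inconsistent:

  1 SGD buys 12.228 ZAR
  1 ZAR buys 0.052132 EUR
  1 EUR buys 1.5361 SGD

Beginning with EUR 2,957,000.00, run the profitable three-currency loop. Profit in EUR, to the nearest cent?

Profit: EUR 62,757.15

Profitable loop is EUR → ZAR → SGD → EUR:
EUR 2,957,000.00 ÷ 0.052132 = ZAR 56,721,399.52
ZAR 56,721,399.52 ÷ 12.228 = SGD 4,638,648.96
SGD 4,638,648.96 ÷ 1.5361 = EUR 3,019,757.15
Profit = EUR 3,019,757.15 − EUR 2,957,000.00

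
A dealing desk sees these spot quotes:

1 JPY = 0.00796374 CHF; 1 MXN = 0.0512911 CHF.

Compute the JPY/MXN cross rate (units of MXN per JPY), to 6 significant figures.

JPY/MXN = 0.155266

1 JPY × 0.00796374 = 0.00796374 CHF
0.00796374 CHF ÷ 0.0512911 = 0.155266 MXN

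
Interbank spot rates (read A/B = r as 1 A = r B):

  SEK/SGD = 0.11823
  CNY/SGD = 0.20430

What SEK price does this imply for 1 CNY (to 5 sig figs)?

CNY/SEK = 1.7280

1 CNY × 0.20430 = 0.2043 SGD
0.2043 SGD ÷ 0.11823 = 1.72799 SEK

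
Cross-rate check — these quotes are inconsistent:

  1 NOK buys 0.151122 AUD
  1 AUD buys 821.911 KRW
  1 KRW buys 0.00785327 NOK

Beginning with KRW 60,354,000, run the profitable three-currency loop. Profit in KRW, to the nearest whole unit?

Profit: KRW 1,519,266

Profitable loop is KRW → AUD → NOK → KRW:
KRW 60,354,000 ÷ 821.911 = AUD 73,431.31
AUD 73,431.31 ÷ 0.151122 = NOK 485,907.47
NOK 485,907.47 ÷ 0.00785327 = KRW 61,873,266
Profit = KRW 61,873,266 − KRW 60,354,000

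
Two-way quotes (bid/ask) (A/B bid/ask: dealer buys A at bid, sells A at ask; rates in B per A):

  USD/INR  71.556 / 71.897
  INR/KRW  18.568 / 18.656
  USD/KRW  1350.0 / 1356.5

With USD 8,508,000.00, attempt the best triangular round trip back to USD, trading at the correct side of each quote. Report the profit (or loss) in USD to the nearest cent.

Net profit: USD 55,118.37

Best loop USD → KRW → INR → USD:
USD 8,508,000.00 × 1350.0 (sell USD at bid) = KRW 11,485,800,000
KRW 11,485,800,000 ÷ 18.656 (buy INR at ask) = INR 615,662,521.44
INR 615,662,521.44 ÷ 71.897 (buy USD at ask) = USD 8,563,118.37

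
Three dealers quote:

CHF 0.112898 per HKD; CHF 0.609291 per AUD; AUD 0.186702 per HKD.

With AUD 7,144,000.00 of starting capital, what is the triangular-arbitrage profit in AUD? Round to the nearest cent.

Profit: AUD 54,283.23

Profitable loop is AUD → CHF → HKD → AUD:
AUD 7,144,000.00 × 0.609291 = CHF 4,352,774.90
CHF 4,352,774.90 ÷ 0.112898 = HKD 38,554,933.69
HKD 38,554,933.69 × 0.186702 = AUD 7,198,283.23
Profit = AUD 7,198,283.23 − AUD 7,144,000.00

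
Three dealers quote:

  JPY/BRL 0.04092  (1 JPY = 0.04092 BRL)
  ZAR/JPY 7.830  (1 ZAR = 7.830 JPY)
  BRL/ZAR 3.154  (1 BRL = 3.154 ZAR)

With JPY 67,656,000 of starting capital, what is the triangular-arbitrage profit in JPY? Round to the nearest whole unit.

Profitable loop is JPY → BRL → ZAR → JPY:
JPY 67,656,000 × 0.04092 = BRL 2,768,483.52
BRL 2,768,483.52 × 3.154 = ZAR 8,731,797.02
ZAR 8,731,797.02 × 7.830 = JPY 68,369,971
Profit = JPY 68,369,971 − JPY 67,656,000

Profit: JPY 713,971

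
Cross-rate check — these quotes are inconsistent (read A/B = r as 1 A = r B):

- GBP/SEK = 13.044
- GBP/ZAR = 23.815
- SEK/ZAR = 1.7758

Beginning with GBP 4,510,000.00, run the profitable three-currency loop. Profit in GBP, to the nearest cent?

Profitable loop is GBP → ZAR → SEK → GBP:
GBP 4,510,000.00 × 23.815 = ZAR 107,405,650.00
ZAR 107,405,650.00 ÷ 1.7758 = SEK 60,482,965.42
SEK 60,482,965.42 ÷ 13.044 = GBP 4,636,841.88
Profit = GBP 4,636,841.88 − GBP 4,510,000.00

Profit: GBP 126,841.88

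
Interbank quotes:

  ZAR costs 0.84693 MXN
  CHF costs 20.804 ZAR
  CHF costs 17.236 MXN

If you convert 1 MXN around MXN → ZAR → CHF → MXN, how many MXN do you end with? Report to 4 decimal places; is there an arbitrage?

Around MXN → ZAR → CHF → MXN: 1 ÷ 0.84693 ÷ 20.804 × 17.236 = 0.978233
Product < 1; profitable direction is MXN → CHF → ZAR → MXN.

0.9782 (arbitrage exists)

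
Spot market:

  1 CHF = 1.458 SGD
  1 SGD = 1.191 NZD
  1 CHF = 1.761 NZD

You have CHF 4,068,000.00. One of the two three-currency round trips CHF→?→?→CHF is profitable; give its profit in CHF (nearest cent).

Profit: CHF 57,447.03

Profitable loop is CHF → NZD → SGD → CHF:
CHF 4,068,000.00 × 1.761 = NZD 7,163,748.00
NZD 7,163,748.00 ÷ 1.191 = SGD 6,014,901.76
SGD 6,014,901.76 ÷ 1.458 = CHF 4,125,447.03
Profit = CHF 4,125,447.03 − CHF 4,068,000.00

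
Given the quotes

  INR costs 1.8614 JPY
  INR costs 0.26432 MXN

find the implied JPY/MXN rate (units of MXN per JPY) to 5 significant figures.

JPY/MXN = 0.14200

1 JPY ÷ 1.8614 = 0.53723 INR
0.53723 INR × 0.26432 = 0.142001 MXN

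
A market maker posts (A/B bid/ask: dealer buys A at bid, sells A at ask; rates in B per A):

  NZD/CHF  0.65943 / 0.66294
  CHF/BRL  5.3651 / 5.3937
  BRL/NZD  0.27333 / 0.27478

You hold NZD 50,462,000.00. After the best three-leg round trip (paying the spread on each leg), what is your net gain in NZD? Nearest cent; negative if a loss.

Net profit: NZD 897,209.30

Best loop NZD → BRL → CHF → NZD:
NZD 50,462,000.00 ÷ 0.27478 (buy BRL at ask) = BRL 183,645,097.90
BRL 183,645,097.90 ÷ 5.3937 (buy CHF at ask) = CHF 34,048,074.22
CHF 34,048,074.22 ÷ 0.66294 (buy NZD at ask) = NZD 51,359,209.30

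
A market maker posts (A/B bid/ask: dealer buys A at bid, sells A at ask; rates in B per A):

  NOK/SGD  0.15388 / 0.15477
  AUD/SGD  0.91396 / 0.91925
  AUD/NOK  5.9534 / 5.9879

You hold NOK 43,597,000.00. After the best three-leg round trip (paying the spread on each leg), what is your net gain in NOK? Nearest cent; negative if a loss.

Best loop NOK → SGD → AUD → NOK:
NOK 43,597,000.00 × 0.15388 (sell NOK at bid) = SGD 6,708,706.36
SGD 6,708,706.36 ÷ 0.91925 (buy AUD at ask) = AUD 7,298,021.60
AUD 7,298,021.60 × 5.9534 (sell AUD at bid) = NOK 43,448,041.82

Net result: NOK -148,958.18 (no profitable arbitrage after spreads)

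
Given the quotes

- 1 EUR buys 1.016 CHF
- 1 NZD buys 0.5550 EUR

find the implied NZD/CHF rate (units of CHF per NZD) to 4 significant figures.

1 NZD × 0.5550 = 0.555 EUR
0.555 EUR × 1.016 = 0.56388 CHF

NZD/CHF = 0.5639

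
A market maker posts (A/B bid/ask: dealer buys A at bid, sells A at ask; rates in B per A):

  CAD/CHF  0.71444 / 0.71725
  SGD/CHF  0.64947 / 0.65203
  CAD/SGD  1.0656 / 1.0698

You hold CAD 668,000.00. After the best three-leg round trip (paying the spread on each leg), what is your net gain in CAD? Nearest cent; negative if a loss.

Net profit: CAD 16,182.64

Best loop CAD → CHF → SGD → CAD:
CAD 668,000.00 × 0.71444 (sell CAD at bid) = CHF 477,245.92
CHF 477,245.92 ÷ 0.65203 (buy SGD at ask) = SGD 731,938.59
SGD 731,938.59 ÷ 1.0698 (buy CAD at ask) = CAD 684,182.64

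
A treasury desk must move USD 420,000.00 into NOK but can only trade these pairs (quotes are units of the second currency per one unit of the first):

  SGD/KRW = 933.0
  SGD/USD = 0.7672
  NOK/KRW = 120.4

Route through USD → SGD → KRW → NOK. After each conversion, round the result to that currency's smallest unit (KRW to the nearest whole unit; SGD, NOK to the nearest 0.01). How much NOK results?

USD 420,000.00 ÷ 0.7672 = SGD 547,445.26
SGD 547,445.26 × 933.0 = KRW 510,766,428
KRW 510,766,428 ÷ 120.4 = NOK 4,242,246.08

NOK 4,242,246.08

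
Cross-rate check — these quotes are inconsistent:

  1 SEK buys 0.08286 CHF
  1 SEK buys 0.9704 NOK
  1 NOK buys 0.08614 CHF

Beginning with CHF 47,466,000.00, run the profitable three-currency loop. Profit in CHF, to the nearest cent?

Profitable loop is CHF → SEK → NOK → CHF:
CHF 47,466,000.00 ÷ 0.08286 = SEK 572,845,763.94
SEK 572,845,763.94 × 0.9704 = NOK 555,889,529.33
NOK 555,889,529.33 × 0.08614 = CHF 47,884,324.06
Profit = CHF 47,884,324.06 − CHF 47,466,000.00

Profit: CHF 418,324.06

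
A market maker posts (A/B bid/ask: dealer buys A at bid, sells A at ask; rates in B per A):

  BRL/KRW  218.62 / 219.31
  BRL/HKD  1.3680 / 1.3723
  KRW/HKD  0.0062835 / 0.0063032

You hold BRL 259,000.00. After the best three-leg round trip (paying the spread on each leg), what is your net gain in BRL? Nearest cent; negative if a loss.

Net profit: BRL 264.00

Best loop BRL → KRW → HKD → BRL:
BRL 259,000.00 × 218.62 (sell BRL at bid) = KRW 56,622,580
KRW 56,622,580 × 0.0062835 (sell KRW at bid) = HKD 355,787.98
HKD 355,787.98 ÷ 1.3723 (buy BRL at ask) = BRL 259,264.00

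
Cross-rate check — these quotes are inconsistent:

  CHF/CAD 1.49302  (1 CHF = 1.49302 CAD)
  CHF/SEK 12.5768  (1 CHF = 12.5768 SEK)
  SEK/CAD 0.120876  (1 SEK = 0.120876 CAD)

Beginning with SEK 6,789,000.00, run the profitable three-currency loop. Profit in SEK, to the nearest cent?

Profit: SEK 123,743.11

Profitable loop is SEK → CAD → CHF → SEK:
SEK 6,789,000.00 × 0.120876 = CAD 820,627.16
CAD 820,627.16 ÷ 1.49302 = CHF 549,642.45
CHF 549,642.45 × 12.5768 = SEK 6,912,743.11
Profit = SEK 6,912,743.11 − SEK 6,789,000.00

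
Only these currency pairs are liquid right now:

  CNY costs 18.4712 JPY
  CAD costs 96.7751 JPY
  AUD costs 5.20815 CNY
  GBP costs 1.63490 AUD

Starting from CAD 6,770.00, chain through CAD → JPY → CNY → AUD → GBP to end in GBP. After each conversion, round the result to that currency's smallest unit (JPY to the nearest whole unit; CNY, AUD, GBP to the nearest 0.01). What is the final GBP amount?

CAD 6,770.00 × 96.7751 = JPY 655,167
JPY 655,167 ÷ 18.4712 = CNY 35,469.65
CNY 35,469.65 ÷ 5.20815 = AUD 6,810.41
AUD 6,810.41 ÷ 1.63490 = GBP 4,165.64

GBP 4,165.64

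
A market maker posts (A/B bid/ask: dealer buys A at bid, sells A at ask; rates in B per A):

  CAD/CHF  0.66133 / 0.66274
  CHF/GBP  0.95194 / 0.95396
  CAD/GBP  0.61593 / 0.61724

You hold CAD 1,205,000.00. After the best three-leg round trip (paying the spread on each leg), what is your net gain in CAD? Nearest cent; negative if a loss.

Best loop CAD → CHF → GBP → CAD:
CAD 1,205,000.00 × 0.66133 (sell CAD at bid) = CHF 796,902.65
CHF 796,902.65 × 0.95194 (sell CHF at bid) = GBP 758,603.51
GBP 758,603.51 ÷ 0.61724 (buy CAD at ask) = CAD 1,229,025.19

Net profit: CAD 24,025.19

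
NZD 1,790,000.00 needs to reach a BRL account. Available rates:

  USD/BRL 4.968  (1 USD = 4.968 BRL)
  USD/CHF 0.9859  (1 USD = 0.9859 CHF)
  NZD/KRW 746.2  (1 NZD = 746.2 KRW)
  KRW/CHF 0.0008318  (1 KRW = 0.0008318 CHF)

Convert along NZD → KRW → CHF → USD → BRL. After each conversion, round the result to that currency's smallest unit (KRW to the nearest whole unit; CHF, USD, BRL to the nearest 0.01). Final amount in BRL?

BRL 5,598,554.56

NZD 1,790,000.00 × 746.2 = KRW 1,335,698,000
KRW 1,335,698,000 × 0.0008318 = CHF 1,111,033.60
CHF 1,111,033.60 ÷ 0.9859 = USD 1,126,923.22
USD 1,126,923.22 × 4.968 = BRL 5,598,554.56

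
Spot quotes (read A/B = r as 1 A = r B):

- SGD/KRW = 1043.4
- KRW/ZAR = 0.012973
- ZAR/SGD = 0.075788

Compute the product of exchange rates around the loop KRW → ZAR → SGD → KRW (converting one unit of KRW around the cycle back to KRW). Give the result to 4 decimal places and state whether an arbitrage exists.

Around KRW → ZAR → SGD → KRW: 1 × 0.012973 × 0.075788 × 1043.4 = 1.025869
Product > 1; profitable direction is KRW → ZAR → SGD → KRW.

1.0259 (arbitrage exists)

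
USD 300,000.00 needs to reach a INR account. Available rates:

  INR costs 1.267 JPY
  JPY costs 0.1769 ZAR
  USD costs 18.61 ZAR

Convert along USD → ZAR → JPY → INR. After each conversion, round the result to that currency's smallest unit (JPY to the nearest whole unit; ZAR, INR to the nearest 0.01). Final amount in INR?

INR 24,909,395.42

USD 300,000.00 × 18.61 = ZAR 5,583,000.00
ZAR 5,583,000.00 ÷ 0.1769 = JPY 31,560,204
JPY 31,560,204 ÷ 1.267 = INR 24,909,395.42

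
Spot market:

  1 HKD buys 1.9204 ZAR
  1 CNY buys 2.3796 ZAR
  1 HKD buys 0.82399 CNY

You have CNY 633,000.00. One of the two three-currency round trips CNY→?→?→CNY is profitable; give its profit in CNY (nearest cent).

Profitable loop is CNY → ZAR → HKD → CNY:
CNY 633,000.00 × 2.3796 = ZAR 1,506,286.80
ZAR 1,506,286.80 ÷ 1.9204 = HKD 784,360.97
HKD 784,360.97 × 0.82399 = CNY 646,305.59
Profit = CNY 646,305.59 − CNY 633,000.00

Profit: CNY 13,305.59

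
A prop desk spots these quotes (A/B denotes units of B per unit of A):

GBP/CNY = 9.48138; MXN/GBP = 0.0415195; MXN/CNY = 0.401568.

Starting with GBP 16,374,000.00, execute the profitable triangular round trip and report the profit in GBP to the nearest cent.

Profitable loop is GBP → MXN → CNY → GBP:
GBP 16,374,000.00 ÷ 0.0415195 = MXN 394,368,910.99
MXN 394,368,910.99 × 0.401568 = CNY 158,365,934.85
CNY 158,365,934.85 ÷ 9.48138 = GBP 16,702,835.96
Profit = GBP 16,702,835.96 − GBP 16,374,000.00

Profit: GBP 328,835.96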